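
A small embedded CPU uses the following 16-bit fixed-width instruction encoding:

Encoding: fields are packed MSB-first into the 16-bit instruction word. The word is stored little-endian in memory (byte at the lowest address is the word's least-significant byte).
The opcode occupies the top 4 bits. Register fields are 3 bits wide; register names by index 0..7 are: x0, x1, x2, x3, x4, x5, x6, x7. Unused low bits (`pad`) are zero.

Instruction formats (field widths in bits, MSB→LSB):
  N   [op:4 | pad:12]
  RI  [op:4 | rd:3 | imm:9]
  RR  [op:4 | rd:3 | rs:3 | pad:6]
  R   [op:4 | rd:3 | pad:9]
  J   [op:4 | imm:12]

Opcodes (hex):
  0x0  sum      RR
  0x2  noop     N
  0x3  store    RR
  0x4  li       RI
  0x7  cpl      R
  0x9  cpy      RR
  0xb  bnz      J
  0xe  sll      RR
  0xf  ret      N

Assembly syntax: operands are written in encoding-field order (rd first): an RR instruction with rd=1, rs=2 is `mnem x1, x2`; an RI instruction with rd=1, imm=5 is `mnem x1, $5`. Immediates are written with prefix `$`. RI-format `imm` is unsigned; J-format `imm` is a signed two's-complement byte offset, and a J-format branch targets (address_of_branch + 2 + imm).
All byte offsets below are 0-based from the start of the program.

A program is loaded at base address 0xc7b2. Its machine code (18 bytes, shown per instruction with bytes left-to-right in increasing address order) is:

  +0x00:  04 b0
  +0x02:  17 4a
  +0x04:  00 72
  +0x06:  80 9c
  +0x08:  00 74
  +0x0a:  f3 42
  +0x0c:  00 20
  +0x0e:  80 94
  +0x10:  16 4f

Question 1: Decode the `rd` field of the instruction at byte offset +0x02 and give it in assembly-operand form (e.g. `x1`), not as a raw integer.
@+02  little-endian(17 4a) = 0x4a17
  opcode bits[15:12]=0x4: li/RI
  rd@[11:9]=0x5 ⇒ x5
  imm@[8:0]=0x17 ⇒ $23

x5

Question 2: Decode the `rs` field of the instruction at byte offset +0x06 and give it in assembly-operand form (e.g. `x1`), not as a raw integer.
+0x06: 80 9c ⇒ word 0x9c80 (little)
  op=0x9c80>>12=0x9 ⇒ cpy (RR)
  [11:9] rd=6 = x6
  [8:6] rs=2 = x2

x2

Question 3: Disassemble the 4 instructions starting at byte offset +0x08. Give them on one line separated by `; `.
off 0x08: read 00 74 as little → 0x7400
  opcode bits[15:12]=0x7: cpl/R
  rd@[11:9]=0x2 ⇒ x2
off 0x0a: read f3 42 as little → 0x42f3
  opcode bits[15:12]=0x4: li/RI
  rd@[11:9]=0x1 ⇒ x1
  imm@[8:0]=0xf3 ⇒ $243
off 0x0c: read 00 20 as little → 0x2000
  opcode bits[15:12]=0x2: noop/N
off 0x0e: read 80 94 as little → 0x9480
  opcode bits[15:12]=0x9: cpy/RR
  rd@[11:9]=0x2 ⇒ x2
  rs@[8:6]=0x2 ⇒ x2

cpl x2; li x1, $243; noop; cpy x2, x2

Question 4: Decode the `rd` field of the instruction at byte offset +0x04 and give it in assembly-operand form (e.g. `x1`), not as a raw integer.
+0x04: 00 72 ⇒ word 0x7200 (little)
  top 4b → 0x7 → cpl [R]
  rd@[11:9]=0x1 ⇒ x1

x1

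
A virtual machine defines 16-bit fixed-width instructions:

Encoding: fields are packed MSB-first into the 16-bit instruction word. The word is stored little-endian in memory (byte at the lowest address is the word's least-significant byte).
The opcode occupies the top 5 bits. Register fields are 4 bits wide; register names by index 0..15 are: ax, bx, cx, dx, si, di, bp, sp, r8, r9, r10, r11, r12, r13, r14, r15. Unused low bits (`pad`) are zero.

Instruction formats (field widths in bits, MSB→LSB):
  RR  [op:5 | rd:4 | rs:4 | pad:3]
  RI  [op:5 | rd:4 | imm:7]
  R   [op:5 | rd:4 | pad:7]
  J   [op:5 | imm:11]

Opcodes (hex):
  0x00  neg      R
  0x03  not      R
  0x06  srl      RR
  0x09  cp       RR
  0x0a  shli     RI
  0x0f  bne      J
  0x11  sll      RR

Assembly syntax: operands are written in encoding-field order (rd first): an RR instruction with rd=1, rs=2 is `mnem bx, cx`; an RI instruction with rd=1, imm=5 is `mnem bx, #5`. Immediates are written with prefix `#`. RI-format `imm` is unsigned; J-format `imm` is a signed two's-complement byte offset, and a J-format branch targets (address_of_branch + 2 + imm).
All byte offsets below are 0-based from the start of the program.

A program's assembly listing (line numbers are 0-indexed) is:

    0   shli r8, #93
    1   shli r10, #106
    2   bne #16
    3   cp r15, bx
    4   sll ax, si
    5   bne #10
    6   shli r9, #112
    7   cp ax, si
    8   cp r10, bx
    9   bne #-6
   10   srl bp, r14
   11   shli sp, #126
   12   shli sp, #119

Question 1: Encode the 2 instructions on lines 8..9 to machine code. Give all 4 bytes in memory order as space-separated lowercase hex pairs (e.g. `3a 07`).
L8: cp op=0x9:5|rd=10:4|rs=1:4|pad=0:3 ⇒ 0x4d08 ⇒ little 08 4d
L9: bne op=0xf:5|imm=-6:11 ⇒ 0x7ffa ⇒ little fa 7f

08 4d fa 7f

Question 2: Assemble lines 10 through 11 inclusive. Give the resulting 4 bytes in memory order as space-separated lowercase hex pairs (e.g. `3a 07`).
L10: srl op=0x6:5|rd=6:4|rs=14:4|pad=0:3 ⇒ 0x3370 ⇒ little 70 33
L11: shli op=0xa:5|rd=7:4|imm=126:7 ⇒ 0x53fe ⇒ little fe 53

70 33 fe 53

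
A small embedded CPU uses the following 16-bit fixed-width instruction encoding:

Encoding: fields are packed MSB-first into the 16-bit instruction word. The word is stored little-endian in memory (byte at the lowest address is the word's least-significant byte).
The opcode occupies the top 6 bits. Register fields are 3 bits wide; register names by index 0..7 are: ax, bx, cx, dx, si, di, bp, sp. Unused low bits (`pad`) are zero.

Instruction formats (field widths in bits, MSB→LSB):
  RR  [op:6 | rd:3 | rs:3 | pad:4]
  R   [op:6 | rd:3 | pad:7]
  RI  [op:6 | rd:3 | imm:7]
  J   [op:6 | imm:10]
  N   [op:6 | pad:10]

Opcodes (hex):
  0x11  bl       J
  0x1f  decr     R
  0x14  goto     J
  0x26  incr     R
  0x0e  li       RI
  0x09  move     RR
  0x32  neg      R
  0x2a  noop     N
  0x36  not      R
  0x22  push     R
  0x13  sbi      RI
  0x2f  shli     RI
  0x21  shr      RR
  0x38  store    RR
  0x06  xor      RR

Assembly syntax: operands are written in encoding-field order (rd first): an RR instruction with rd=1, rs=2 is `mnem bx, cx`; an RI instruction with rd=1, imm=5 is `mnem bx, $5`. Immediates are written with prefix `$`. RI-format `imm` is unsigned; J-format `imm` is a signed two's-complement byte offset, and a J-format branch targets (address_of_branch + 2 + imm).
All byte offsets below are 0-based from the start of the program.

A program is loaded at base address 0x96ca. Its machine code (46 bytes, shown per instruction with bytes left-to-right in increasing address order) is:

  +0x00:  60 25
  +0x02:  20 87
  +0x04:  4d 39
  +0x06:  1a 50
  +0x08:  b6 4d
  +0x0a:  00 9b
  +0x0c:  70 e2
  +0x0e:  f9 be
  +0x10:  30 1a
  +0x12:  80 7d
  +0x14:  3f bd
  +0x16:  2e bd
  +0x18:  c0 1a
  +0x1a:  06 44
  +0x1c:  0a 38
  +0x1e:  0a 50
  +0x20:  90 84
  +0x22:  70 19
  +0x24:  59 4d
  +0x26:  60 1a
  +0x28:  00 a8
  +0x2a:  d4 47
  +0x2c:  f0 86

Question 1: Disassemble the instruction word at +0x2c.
shr di, sp

@+2c  little-endian(f0 86) = 0x86f0
  top 6b → 0x21 → shr [RR]
  rd@[9:7]=0x5 ⇒ di
  rs@[6:4]=0x7 ⇒ sp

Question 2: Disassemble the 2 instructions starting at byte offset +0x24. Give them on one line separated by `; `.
sbi cx, $89; xor si, bp

@+24  little-endian(59 4d) = 0x4d59
  opcode bits[15:10]=0x13: sbi/RI
  [9:7] rd=2 = cx
  [6:0] imm=89 = $89
@+26  little-endian(60 1a) = 0x1a60
  opcode bits[15:10]=0x6: xor/RR
  [9:7] rd=4 = si
  [6:4] rs=6 = bp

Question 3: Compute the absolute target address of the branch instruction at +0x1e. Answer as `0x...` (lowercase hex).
0x96f4

off 0x1e: read 0a 50 as little → 0x500a
  opcode bits[15:10]=0x14: goto/J
  imm@[9:0]=0xa ⇒ $10
  target = base 0x96ca + off 0x1e + 2 + imm 10 = 0x96f4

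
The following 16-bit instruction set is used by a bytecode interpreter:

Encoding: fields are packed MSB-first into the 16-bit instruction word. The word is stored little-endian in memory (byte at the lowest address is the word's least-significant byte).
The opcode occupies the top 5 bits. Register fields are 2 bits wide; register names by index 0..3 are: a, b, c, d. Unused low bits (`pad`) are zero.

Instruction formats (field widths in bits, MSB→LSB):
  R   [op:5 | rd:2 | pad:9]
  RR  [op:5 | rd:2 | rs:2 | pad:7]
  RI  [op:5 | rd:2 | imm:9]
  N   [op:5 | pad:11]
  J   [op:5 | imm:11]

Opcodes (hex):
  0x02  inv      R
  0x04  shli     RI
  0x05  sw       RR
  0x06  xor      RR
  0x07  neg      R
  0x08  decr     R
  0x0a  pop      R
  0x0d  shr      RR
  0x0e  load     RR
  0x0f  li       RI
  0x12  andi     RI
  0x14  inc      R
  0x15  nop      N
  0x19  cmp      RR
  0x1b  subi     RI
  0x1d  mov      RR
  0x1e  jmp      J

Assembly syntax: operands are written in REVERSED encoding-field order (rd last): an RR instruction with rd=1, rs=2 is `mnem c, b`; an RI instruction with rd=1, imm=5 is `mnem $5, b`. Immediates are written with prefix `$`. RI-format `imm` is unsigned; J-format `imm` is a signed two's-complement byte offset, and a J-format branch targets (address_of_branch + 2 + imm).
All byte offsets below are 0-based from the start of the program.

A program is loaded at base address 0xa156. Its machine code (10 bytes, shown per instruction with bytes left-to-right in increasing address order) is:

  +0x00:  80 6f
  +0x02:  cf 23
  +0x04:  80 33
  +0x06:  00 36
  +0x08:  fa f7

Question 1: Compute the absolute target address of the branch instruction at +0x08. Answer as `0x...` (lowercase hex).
[08] fa f7 → 0xf7fa
  opcode bits[15:11]=0x1e: jmp/J
  [10:0] imm=2042 (s11→-6) = $-6
  target = base 0xa156 + off 0x08 + 2 + imm -6 = 0xa15a

0xa15a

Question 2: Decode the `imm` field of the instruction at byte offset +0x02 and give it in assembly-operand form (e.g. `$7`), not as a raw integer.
$463

@+02  little-endian(cf 23) = 0x23cf
  top 5b → 0x4 → shli [RI]
  [10:9] rd=1 = b
  [8:0] imm=463 = $463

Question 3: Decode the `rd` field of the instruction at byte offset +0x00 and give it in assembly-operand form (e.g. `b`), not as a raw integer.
@+00  little-endian(80 6f) = 0x6f80
  top 5b → 0xd → shr [RR]
  [10:9] rd=3 = d
  [8:7] rs=3 = d

d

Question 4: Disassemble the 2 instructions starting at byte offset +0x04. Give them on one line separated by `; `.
xor d, b; xor a, d

off 0x04: read 80 33 as little → 0x3380
  op=0x3380>>11=0x6 ⇒ xor (RR)
  [10:9] rd=1 = b
  [8:7] rs=3 = d
off 0x06: read 00 36 as little → 0x3600
  op=0x3600>>11=0x6 ⇒ xor (RR)
  [10:9] rd=3 = d
  [8:7] rs=0 = a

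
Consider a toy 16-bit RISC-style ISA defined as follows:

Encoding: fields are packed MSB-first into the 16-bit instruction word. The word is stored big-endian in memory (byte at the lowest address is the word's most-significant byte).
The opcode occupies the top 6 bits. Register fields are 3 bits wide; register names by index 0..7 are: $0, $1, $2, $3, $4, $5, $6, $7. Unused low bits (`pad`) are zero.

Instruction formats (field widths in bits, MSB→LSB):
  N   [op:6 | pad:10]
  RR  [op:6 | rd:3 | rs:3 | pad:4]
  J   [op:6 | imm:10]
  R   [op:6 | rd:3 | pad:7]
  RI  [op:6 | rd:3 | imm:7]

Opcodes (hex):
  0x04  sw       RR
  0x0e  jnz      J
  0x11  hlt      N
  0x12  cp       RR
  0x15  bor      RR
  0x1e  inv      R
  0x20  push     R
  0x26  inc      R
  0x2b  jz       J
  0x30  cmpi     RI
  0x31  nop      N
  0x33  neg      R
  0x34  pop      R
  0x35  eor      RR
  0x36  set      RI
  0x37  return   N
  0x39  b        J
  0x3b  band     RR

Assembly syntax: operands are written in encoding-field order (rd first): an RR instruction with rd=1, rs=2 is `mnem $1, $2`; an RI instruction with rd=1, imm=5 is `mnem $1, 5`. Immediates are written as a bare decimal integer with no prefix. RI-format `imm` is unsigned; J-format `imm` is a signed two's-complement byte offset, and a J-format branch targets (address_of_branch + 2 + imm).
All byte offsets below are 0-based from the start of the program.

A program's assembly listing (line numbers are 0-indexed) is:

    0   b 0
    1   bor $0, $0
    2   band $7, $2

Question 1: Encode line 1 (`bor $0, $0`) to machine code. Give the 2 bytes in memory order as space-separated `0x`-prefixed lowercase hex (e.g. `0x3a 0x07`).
L1: bor op=0x15:6|rd=0:3|rs=0:3|pad=0:4 ⇒ 0x5400 ⇒ big 54 00

0x54 0x00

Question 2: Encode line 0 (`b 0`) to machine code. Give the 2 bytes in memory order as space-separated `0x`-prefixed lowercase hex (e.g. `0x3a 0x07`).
line 0 (b): pack op=0x39:6|imm=0:10 = 0xe400; big→ e4 00

0xe4 0x00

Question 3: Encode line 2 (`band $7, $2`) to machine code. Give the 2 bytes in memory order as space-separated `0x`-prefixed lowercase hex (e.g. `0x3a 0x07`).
line 2 (band): pack op=0x3b:6|rd=7:3|rs=2:3|pad=0:4 = 0xefa0; big→ ef a0

0xef 0xa0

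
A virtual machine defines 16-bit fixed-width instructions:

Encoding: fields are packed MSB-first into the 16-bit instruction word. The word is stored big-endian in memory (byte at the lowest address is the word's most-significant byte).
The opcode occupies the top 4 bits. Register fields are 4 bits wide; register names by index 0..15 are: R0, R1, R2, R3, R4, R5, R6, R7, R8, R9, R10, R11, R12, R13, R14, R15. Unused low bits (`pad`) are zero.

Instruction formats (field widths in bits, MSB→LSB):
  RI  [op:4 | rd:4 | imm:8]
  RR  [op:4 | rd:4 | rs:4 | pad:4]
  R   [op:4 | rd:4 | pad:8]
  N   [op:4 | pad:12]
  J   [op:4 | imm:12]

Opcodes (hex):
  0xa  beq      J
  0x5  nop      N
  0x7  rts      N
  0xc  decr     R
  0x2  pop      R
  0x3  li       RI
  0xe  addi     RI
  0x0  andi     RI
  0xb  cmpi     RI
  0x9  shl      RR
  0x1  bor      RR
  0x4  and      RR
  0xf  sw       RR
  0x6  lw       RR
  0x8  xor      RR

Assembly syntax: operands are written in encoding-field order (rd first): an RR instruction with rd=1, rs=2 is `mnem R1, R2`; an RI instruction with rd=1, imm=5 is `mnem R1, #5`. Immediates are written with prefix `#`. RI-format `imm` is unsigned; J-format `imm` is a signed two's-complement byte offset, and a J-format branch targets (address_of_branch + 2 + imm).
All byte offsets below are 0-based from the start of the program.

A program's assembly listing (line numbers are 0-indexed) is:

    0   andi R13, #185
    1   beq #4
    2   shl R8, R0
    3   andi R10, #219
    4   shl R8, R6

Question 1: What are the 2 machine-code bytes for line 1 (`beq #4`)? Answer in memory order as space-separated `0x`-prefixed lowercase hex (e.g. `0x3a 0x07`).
0xa0 0x04

1. beq fields op=0xa:4|imm=4:12 → word a004h → a0 04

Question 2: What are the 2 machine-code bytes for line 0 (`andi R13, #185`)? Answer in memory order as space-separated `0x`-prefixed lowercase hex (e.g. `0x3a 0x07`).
L0: andi op=0x0:4|rd=13:4|imm=185:8 ⇒ 0x0db9 ⇒ big 0d b9

0x0d 0xb9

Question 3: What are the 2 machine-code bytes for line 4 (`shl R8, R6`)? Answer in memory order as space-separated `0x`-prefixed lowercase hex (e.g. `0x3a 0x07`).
line 4 (shl): pack op=0x9:4|rd=8:4|rs=6:4|pad=0:4 = 0x9860; big→ 98 60

0x98 0x60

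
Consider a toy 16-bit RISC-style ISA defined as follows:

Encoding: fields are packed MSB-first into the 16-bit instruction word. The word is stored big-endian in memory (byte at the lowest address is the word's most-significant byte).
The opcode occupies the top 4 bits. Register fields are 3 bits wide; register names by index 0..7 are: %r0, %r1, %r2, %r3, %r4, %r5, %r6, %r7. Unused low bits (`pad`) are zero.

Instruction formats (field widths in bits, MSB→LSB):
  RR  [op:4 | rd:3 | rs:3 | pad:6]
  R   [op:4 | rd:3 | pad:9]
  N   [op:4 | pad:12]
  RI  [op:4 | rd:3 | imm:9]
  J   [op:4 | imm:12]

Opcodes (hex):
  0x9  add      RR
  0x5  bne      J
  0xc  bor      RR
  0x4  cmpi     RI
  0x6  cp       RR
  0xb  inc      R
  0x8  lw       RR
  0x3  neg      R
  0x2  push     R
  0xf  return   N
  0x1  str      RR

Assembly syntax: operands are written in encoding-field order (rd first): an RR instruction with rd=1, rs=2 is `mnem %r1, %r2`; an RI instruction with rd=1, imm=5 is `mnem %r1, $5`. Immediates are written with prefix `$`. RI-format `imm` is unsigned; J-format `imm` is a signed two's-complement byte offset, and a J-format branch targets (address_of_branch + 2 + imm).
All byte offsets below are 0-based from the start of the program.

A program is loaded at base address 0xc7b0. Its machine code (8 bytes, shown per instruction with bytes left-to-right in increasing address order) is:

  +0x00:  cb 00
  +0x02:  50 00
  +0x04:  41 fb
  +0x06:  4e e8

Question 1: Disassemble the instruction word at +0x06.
[06] 4e e8 → 0x4ee8
  opcode bits[15:12]=0x4: cmpi/RI
  rd@[11:9]=0x7 ⇒ %r7
  imm@[8:0]=0xe8 ⇒ $232

cmpi %r7, $232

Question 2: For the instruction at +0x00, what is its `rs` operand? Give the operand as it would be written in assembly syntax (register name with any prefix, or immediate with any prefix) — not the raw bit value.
%r4

@+00  big-endian(cb 00) = 0xcb00
  op=0xcb00>>12=0xc ⇒ bor (RR)
  [11:9] rd=5 = %r5
  [8:6] rs=4 = %r4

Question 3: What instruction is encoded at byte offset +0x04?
cmpi %r0, $507

@+04  big-endian(41 fb) = 0x41fb
  top 4b → 0x4 → cmpi [RI]
  rd: (w>>9)&0x7=0x0 → %r0
  imm: (w>>0)&0x1ff=0x1fb → $507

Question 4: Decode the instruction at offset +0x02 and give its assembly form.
[02] 50 00 → 0x5000
  op=0x5000>>12=0x5 ⇒ bne (J)
  [11:0] imm=0 = $0

bne $0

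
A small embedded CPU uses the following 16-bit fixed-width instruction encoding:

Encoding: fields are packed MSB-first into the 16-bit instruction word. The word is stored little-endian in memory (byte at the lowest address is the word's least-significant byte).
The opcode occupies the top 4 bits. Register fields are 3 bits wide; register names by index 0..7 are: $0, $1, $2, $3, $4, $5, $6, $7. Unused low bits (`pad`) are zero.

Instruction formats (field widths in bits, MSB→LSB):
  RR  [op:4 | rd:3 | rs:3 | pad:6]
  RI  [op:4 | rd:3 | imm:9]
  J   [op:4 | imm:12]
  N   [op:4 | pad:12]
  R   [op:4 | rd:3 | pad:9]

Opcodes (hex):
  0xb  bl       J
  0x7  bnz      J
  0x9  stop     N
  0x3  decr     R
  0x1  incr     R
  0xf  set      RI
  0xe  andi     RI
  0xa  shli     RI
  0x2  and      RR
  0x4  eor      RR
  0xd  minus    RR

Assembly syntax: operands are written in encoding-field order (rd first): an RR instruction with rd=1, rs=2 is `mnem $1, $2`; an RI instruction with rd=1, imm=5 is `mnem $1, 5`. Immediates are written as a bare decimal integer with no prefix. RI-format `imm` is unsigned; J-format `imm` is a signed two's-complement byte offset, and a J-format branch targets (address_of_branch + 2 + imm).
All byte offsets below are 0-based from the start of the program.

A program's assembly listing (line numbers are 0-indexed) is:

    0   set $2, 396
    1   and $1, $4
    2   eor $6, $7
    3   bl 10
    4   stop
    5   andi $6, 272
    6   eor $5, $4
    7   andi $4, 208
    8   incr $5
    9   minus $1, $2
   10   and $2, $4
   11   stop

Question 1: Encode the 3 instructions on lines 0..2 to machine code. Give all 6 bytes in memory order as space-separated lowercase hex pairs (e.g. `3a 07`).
8c f5 00 23 c0 4d

line 0 (set): pack op=0xf:4|rd=2:3|imm=396:9 = 0xf58c; little→ 8c f5
line 1 (and): pack op=0x2:4|rd=1:3|rs=4:3|pad=0:6 = 0x2300; little→ 00 23
line 2 (eor): pack op=0x4:4|rd=6:3|rs=7:3|pad=0:6 = 0x4dc0; little→ c0 4d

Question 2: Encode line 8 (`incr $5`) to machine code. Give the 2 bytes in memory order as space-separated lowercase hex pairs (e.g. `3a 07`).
00 1a

L8: incr op=0x1:4|rd=5:3|pad=0:9 ⇒ 0x1a00 ⇒ little 00 1a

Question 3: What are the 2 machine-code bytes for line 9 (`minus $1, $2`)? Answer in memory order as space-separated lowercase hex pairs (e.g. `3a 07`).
L9: minus op=0xd:4|rd=1:3|rs=2:3|pad=0:6 ⇒ 0xd280 ⇒ little 80 d2

80 d2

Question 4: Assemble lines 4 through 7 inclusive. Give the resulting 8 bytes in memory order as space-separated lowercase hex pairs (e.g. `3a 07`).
line 4 (stop): pack op=0x9:4|pad=0:12 = 0x9000; little→ 00 90
line 5 (andi): pack op=0xe:4|rd=6:3|imm=272:9 = 0xed10; little→ 10 ed
line 6 (eor): pack op=0x4:4|rd=5:3|rs=4:3|pad=0:6 = 0x4b00; little→ 00 4b
line 7 (andi): pack op=0xe:4|rd=4:3|imm=208:9 = 0xe8d0; little→ d0 e8

00 90 10 ed 00 4b d0 e8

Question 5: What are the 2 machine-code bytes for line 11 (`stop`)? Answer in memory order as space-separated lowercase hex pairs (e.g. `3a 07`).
00 90

line 11 (stop): pack op=0x9:4|pad=0:12 = 0x9000; little→ 00 90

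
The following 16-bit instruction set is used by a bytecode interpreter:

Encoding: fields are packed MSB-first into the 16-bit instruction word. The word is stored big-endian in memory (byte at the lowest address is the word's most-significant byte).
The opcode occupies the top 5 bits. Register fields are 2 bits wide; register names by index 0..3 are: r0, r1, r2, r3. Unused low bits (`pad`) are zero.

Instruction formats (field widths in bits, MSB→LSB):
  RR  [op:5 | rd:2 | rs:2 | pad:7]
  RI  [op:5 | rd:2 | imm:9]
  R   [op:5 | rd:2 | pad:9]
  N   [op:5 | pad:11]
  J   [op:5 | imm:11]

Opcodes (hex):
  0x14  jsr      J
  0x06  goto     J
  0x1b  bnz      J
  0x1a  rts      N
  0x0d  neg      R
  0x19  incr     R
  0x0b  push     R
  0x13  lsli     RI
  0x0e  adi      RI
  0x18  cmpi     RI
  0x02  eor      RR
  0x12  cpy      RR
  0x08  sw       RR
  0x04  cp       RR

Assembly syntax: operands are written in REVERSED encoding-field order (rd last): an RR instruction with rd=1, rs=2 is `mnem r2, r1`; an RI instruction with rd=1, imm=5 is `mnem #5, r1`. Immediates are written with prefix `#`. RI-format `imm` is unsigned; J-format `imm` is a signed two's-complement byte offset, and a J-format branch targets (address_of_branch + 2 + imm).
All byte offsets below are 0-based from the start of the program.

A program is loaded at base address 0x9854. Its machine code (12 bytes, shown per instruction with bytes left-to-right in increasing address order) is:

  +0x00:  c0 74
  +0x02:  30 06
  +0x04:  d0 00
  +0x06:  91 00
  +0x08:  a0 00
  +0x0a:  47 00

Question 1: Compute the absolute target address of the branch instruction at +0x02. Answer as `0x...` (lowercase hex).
+0x02: 30 06 ⇒ word 0x3006 (big)
  op=0x3006>>11=0x6 ⇒ goto (J)
  imm@[10:0]=0x6 ⇒ #6
  target = base 0x9854 + off 0x02 + 2 + imm 6 = 0x985e

0x985e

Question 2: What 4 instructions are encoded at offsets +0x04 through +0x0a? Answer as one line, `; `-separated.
off 0x04: read d0 00 as big → 0xd000
  op=0xd000>>11=0x1a ⇒ rts (N)
off 0x06: read 91 00 as big → 0x9100
  op=0x9100>>11=0x12 ⇒ cpy (RR)
  rd: (w>>9)&0x3=0x0 → r0
  rs: (w>>7)&0x3=0x2 → r2
off 0x08: read a0 00 as big → 0xa000
  op=0xa000>>11=0x14 ⇒ jsr (J)
  imm: (w>>0)&0x7ff=0x0 → #0
off 0x0a: read 47 00 as big → 0x4700
  op=0x4700>>11=0x8 ⇒ sw (RR)
  rd: (w>>9)&0x3=0x3 → r3
  rs: (w>>7)&0x3=0x2 → r2

rts; cpy r2, r0; jsr #0; sw r2, r3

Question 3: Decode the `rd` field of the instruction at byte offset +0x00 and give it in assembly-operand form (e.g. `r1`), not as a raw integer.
+0x00: c0 74 ⇒ word 0xc074 (big)
  op=0xc074>>11=0x18 ⇒ cmpi (RI)
  [10:9] rd=0 = r0
  [8:0] imm=116 = #116

r0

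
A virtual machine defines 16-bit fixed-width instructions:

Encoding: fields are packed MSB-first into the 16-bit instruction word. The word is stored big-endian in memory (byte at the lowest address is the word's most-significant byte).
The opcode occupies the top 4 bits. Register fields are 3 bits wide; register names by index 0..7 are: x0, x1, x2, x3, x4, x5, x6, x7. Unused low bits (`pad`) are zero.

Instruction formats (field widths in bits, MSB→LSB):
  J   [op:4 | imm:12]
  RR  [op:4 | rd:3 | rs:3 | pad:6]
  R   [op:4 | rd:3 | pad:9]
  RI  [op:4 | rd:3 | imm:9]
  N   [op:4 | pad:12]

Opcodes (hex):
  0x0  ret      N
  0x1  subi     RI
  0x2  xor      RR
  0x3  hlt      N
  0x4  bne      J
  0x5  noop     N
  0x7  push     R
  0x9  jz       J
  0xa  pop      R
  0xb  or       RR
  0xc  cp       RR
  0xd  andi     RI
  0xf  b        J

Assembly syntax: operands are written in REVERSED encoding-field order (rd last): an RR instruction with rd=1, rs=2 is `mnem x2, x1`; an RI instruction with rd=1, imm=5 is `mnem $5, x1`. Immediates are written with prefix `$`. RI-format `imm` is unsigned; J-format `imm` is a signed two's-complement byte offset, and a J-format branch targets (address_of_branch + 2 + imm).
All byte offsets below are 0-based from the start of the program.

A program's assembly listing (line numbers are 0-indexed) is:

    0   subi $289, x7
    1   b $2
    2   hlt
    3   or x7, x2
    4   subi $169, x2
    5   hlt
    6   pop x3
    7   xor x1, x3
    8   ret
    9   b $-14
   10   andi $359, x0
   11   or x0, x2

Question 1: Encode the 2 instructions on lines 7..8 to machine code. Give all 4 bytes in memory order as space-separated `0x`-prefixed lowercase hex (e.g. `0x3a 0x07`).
L7: xor op=0x2:4|rd=3:3|rs=1:3|pad=0:6 ⇒ 0x2640 ⇒ big 26 40
L8: ret op=0x0:4|pad=0:12 ⇒ 0x0000 ⇒ big 00 00

0x26 0x40 0x00 0x00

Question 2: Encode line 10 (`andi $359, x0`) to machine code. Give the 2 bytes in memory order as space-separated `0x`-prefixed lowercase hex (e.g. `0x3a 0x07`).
10. andi fields op=0xd:4|rd=0:3|imm=359:9 → word d167h → d1 67

0xd1 0x67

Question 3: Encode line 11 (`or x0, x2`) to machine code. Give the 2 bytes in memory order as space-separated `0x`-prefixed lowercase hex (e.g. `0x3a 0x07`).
L11: or op=0xb:4|rd=2:3|rs=0:3|pad=0:6 ⇒ 0xb400 ⇒ big b4 00

0xb4 0x00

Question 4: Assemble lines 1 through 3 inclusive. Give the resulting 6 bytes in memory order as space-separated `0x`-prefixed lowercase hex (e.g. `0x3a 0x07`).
0xf0 0x02 0x30 0x00 0xb5 0xc0

1. b fields op=0xf:4|imm=2:12 → word f002h → f0 02
2. hlt fields op=0x3:4|pad=0:12 → word 3000h → 30 00
3. or fields op=0xb:4|rd=2:3|rs=7:3|pad=0:6 → word b5c0h → b5 c0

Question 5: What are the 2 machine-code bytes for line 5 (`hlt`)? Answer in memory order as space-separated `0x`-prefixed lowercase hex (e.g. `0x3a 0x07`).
0x30 0x00

L5: hlt op=0x3:4|pad=0:12 ⇒ 0x3000 ⇒ big 30 00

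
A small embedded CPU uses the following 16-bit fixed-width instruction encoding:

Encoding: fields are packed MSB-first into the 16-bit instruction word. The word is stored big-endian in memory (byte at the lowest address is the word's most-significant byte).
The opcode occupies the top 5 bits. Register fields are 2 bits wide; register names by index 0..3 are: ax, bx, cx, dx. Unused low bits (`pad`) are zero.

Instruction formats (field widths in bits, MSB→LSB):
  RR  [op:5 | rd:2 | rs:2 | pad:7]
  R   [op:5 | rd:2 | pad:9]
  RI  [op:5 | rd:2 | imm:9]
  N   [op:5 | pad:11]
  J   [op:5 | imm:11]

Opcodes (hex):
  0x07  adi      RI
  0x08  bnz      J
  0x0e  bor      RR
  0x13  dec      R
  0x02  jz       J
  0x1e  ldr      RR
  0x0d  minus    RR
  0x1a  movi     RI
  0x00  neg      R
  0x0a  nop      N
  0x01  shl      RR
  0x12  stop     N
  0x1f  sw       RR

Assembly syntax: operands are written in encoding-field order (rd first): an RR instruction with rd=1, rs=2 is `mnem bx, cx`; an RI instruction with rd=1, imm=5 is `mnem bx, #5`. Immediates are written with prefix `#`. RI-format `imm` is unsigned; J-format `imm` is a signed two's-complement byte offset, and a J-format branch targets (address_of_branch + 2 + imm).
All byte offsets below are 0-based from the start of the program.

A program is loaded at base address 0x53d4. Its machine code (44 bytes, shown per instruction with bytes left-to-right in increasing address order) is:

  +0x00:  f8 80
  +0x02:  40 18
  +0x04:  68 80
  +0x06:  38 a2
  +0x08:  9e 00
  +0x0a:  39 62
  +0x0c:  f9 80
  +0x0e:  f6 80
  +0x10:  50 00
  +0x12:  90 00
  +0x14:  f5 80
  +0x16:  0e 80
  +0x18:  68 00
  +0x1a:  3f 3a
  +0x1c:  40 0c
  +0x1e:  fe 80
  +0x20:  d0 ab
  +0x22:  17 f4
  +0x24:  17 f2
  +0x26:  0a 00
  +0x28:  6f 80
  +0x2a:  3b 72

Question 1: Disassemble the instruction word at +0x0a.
adi ax, #354

+0x0a: 39 62 ⇒ word 0x3962 (big)
  op=0x3962>>11=0x7 ⇒ adi (RI)
  rd: (w>>9)&0x3=0x0 → ax
  imm: (w>>0)&0x1ff=0x162 → #354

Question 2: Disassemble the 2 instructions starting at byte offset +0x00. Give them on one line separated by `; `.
sw ax, bx; bnz #24

[00] f8 80 → 0xf880
  opcode bits[15:11]=0x1f: sw/RR
  rd@[10:9]=0x0 ⇒ ax
  rs@[8:7]=0x1 ⇒ bx
[02] 40 18 → 0x4018
  opcode bits[15:11]=0x8: bnz/J
  imm@[10:0]=0x18 ⇒ #24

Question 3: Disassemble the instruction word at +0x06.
[06] 38 a2 → 0x38a2
  opcode bits[15:11]=0x7: adi/RI
  rd@[10:9]=0x0 ⇒ ax
  imm@[8:0]=0xa2 ⇒ #162

adi ax, #162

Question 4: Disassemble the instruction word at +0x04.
minus ax, bx

+0x04: 68 80 ⇒ word 0x6880 (big)
  op=0x6880>>11=0xd ⇒ minus (RR)
  rd: (w>>9)&0x3=0x0 → ax
  rs: (w>>7)&0x3=0x1 → bx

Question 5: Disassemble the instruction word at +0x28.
@+28  big-endian(6f 80) = 0x6f80
  opcode bits[15:11]=0xd: minus/RR
  rd@[10:9]=0x3 ⇒ dx
  rs@[8:7]=0x3 ⇒ dx

minus dx, dx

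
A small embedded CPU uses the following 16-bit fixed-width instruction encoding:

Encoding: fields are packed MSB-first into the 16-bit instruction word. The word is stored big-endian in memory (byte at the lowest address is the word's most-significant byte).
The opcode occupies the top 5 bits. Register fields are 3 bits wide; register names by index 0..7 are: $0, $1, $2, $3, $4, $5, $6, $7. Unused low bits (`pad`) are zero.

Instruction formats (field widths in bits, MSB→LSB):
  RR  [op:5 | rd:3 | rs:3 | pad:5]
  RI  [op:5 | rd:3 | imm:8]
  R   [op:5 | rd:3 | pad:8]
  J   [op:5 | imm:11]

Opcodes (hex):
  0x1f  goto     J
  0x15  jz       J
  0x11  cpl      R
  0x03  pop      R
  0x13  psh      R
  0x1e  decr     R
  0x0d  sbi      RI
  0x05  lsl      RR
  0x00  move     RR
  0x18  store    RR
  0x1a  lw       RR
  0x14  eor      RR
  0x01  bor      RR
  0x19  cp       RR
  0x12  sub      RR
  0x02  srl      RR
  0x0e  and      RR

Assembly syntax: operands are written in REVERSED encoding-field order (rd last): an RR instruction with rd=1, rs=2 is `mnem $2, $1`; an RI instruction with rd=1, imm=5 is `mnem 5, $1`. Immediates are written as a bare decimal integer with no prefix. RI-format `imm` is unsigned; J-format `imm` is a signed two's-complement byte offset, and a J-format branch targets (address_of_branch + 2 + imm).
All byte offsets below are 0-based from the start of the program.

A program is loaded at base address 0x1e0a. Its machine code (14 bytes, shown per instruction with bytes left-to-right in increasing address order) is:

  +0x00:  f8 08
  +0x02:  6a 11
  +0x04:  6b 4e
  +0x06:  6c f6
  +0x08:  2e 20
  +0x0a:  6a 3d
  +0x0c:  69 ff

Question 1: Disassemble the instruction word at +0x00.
[00] f8 08 → 0xf808
  op=0xf808>>11=0x1f ⇒ goto (J)
  imm@[10:0]=0x8 ⇒ 8

goto 8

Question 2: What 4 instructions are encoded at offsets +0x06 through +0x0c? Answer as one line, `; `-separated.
@+06  big-endian(6c f6) = 0x6cf6
  op=0x6cf6>>11=0xd ⇒ sbi (RI)
  [10:8] rd=4 = $4
  [7:0] imm=246 = 246
@+08  big-endian(2e 20) = 0x2e20
  op=0x2e20>>11=0x5 ⇒ lsl (RR)
  [10:8] rd=6 = $6
  [7:5] rs=1 = $1
@+0a  big-endian(6a 3d) = 0x6a3d
  op=0x6a3d>>11=0xd ⇒ sbi (RI)
  [10:8] rd=2 = $2
  [7:0] imm=61 = 61
@+0c  big-endian(69 ff) = 0x69ff
  op=0x69ff>>11=0xd ⇒ sbi (RI)
  [10:8] rd=1 = $1
  [7:0] imm=255 = 255

sbi 246, $4; lsl $1, $6; sbi 61, $2; sbi 255, $1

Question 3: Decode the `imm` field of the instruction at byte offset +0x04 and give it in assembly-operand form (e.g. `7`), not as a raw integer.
78

off 0x04: read 6b 4e as big → 0x6b4e
  op=0x6b4e>>11=0xd ⇒ sbi (RI)
  [10:8] rd=3 = $3
  [7:0] imm=78 = 78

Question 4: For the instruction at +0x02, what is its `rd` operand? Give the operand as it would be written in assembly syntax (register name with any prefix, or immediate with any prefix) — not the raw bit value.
[02] 6a 11 → 0x6a11
  top 5b → 0xd → sbi [RI]
  rd@[10:8]=0x2 ⇒ $2
  imm@[7:0]=0x11 ⇒ 17

$2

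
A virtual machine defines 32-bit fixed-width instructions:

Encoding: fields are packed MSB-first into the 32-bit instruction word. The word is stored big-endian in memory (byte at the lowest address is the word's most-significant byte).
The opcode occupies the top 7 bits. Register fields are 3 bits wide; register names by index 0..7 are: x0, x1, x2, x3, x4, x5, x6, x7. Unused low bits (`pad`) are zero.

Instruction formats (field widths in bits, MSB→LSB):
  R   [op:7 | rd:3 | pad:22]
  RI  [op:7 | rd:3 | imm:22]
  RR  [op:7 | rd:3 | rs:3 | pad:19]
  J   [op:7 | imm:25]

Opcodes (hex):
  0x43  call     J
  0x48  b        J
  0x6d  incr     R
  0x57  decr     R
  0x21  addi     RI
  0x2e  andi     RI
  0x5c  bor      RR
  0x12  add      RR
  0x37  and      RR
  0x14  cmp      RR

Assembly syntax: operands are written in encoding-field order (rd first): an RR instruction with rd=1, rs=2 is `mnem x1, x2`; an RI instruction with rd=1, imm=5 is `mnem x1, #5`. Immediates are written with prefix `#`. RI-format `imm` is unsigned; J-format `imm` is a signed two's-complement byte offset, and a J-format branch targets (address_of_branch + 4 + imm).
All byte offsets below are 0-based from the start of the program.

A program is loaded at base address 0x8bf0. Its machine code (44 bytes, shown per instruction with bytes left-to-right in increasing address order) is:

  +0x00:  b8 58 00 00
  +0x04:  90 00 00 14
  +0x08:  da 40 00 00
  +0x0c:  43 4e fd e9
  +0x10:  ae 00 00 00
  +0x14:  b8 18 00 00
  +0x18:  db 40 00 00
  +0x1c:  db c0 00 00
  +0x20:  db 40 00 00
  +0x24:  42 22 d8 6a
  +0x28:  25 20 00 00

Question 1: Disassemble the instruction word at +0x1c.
+0x1c: db c0 00 00 ⇒ word 0xdbc00000 (big)
  top 7b → 0x6d → incr [R]
  rd: (w>>22)&0x7=0x7 → x7

incr x7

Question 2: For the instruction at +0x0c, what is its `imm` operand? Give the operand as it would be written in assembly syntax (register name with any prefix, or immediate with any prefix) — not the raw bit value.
off 0x0c: read 43 4e fd e9 as big → 0x434efde9
  opcode bits[31:25]=0x21: addi/RI
  rd: (w>>22)&0x7=0x5 → x5
  imm: (w>>0)&0x3fffff=0xefde9 → #982505

#982505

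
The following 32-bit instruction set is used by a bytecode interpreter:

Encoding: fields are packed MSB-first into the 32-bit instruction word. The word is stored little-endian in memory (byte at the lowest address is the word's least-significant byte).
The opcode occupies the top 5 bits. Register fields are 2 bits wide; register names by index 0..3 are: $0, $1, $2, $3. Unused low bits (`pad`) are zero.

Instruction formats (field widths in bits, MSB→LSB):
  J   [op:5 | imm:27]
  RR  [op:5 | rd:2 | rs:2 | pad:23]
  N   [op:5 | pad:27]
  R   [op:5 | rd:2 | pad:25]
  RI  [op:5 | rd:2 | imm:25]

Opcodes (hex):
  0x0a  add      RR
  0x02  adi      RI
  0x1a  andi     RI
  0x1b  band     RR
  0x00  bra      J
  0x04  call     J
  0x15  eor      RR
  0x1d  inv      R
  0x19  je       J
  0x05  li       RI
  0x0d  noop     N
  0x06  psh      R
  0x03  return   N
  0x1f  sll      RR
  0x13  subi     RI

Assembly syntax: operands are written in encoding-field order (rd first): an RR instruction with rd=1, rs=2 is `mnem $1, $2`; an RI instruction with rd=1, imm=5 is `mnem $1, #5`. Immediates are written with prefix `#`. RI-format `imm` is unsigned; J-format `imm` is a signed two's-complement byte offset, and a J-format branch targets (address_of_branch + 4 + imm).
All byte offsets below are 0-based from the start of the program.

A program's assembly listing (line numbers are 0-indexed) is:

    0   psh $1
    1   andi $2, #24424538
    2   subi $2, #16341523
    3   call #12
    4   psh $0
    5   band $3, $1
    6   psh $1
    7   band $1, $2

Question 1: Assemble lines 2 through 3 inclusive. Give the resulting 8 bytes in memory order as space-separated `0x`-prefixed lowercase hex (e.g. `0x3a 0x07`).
0x13 0x5a 0xf9 0x9c 0x0c 0x00 0x00 0x20

L2: subi op=0x13:5|rd=2:2|imm=16341523:25 ⇒ 0x9cf95a13 ⇒ little 13 5a f9 9c
L3: call op=0x4:5|imm=12:27 ⇒ 0x2000000c ⇒ little 0c 00 00 20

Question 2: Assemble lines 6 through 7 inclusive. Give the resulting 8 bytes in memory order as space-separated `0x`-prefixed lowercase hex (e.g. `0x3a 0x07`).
L6: psh op=0x6:5|rd=1:2|pad=0:25 ⇒ 0x32000000 ⇒ little 00 00 00 32
L7: band op=0x1b:5|rd=1:2|rs=2:2|pad=0:23 ⇒ 0xdb000000 ⇒ little 00 00 00 db

0x00 0x00 0x00 0x32 0x00 0x00 0x00 0xdb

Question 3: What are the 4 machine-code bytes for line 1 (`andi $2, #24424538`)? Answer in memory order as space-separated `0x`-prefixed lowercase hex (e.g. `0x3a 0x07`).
L1: andi op=0x1a:5|rd=2:2|imm=24424538:25 ⇒ 0xd574b05a ⇒ little 5a b0 74 d5

0x5a 0xb0 0x74 0xd5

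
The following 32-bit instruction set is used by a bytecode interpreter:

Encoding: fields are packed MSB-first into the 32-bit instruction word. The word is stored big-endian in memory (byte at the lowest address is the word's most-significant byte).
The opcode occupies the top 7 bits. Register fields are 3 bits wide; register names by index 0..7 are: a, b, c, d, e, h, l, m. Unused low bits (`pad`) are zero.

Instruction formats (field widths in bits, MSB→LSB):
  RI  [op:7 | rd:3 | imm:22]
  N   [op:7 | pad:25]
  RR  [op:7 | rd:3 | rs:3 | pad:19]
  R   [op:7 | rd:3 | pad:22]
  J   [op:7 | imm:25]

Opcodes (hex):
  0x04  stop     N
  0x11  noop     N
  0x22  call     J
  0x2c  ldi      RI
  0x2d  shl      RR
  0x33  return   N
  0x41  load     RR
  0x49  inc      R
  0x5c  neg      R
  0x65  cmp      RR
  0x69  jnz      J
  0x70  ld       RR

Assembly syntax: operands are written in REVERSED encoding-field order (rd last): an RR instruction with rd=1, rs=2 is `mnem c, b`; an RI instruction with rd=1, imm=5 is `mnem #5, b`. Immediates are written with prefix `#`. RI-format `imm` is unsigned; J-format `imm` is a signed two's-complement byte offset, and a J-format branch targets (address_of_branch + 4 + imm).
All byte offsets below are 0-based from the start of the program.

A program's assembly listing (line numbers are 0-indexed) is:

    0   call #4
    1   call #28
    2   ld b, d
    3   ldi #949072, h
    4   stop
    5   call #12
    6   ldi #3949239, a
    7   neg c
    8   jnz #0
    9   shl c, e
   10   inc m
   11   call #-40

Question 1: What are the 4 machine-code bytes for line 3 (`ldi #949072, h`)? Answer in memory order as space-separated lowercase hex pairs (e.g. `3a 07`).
59 4e 7b 50

3. ldi fields op=0x2c:7|rd=5:3|imm=949072:22 → word 594e7b50h → 59 4e 7b 50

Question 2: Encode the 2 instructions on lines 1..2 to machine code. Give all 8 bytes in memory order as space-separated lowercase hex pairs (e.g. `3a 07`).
44 00 00 1c e0 c8 00 00

line 1 (call): pack op=0x22:7|imm=28:25 = 0x4400001c; big→ 44 00 00 1c
line 2 (ld): pack op=0x70:7|rd=3:3|rs=1:3|pad=0:19 = 0xe0c80000; big→ e0 c8 00 00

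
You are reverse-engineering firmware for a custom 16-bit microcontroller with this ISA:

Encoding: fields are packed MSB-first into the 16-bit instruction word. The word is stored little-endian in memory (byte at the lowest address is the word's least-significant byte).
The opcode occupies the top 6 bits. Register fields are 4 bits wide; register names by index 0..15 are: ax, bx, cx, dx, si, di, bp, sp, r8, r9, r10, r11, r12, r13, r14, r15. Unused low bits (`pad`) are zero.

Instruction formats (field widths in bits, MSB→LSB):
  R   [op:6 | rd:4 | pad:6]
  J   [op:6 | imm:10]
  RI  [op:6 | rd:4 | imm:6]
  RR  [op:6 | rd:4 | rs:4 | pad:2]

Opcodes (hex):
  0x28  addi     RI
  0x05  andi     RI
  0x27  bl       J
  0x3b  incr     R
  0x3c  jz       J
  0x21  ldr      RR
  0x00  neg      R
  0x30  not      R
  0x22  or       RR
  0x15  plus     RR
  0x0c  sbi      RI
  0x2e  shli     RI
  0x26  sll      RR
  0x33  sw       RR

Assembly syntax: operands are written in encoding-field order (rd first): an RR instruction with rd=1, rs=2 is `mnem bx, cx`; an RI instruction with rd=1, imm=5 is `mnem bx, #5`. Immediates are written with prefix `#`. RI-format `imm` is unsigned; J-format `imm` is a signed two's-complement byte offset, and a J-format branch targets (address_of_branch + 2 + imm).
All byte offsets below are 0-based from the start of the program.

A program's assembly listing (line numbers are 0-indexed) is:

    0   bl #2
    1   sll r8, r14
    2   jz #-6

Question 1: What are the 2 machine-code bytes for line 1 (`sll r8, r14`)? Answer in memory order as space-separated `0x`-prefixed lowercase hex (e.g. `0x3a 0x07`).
0x38 0x9a

L1: sll op=0x26:6|rd=8:4|rs=14:4|pad=0:2 ⇒ 0x9a38 ⇒ little 38 9a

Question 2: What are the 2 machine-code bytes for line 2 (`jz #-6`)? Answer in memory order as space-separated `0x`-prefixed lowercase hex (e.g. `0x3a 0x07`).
2. jz fields op=0x3c:6|imm=-6:10 → word f3fah → fa f3

0xfa 0xf3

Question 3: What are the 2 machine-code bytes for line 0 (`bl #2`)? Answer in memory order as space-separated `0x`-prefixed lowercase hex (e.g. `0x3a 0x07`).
0x02 0x9c

line 0 (bl): pack op=0x27:6|imm=2:10 = 0x9c02; little→ 02 9c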